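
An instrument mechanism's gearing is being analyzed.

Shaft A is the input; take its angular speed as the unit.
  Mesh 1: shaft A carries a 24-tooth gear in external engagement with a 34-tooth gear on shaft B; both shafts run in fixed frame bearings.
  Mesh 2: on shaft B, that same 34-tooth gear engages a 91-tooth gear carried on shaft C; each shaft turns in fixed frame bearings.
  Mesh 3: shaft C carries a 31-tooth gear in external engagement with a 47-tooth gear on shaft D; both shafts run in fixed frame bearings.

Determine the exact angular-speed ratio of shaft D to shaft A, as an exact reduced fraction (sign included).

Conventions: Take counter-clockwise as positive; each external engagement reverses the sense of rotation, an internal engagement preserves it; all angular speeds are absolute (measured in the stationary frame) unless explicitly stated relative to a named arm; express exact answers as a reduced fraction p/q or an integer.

-744/4277

class = fixed-axis compound train [3 meshes; 3 ratios multiply, 3 sense flips]
mesh 1 [24T→34T]: running ratio 12/17, sense −
mesh 2 [34T→91T]: running ratio 24/91, sense +
mesh 3 [31T→47T]: running ratio 744/4277, sense −
ω_out/ω_in = -744/4277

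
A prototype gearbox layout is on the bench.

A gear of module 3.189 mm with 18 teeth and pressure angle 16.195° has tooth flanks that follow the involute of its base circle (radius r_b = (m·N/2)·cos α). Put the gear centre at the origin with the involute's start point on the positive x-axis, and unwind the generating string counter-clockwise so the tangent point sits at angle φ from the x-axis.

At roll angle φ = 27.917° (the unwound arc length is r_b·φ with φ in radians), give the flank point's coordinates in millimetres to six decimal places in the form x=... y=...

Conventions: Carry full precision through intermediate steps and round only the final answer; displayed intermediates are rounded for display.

x=30.642159 y=1.037728

single-mesh involute tooth geometry (18T wheel at module 3.189)
pitch radius r_p = m·N/2 = 3.189·18/2 = 28.701000
base radius r_b = r_p·cos α = 28.701000·cos 16.195° = 27.562088
roll angle φ = 27.917° = 0.48724357 rad
x = r_b·(cos φ + φ·sin φ) = 30.642159
y = r_b·(sin φ − φ·cos φ) = 1.037728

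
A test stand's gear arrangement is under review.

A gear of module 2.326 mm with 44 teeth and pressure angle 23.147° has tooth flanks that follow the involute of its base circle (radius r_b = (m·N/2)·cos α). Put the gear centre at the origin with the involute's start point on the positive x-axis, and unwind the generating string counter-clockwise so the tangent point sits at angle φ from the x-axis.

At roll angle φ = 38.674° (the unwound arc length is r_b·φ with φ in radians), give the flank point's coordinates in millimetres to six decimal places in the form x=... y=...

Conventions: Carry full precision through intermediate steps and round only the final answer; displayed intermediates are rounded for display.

x=56.581089 y=4.607173

class = single-mesh tooth geometry [base-circle involute, m = 2.326, 44T]
pitch radius r_p = m·N/2 = 2.326·44/2 = 51.172000
base radius r_b = r_p·cos α = 51.172000·cos 23.147° = 47.052621
roll angle φ = 38.674° = 0.67498863 rad
x = r_b·(cos φ + φ·sin φ) = 56.581089
y = r_b·(sin φ − φ·cos φ) = 4.607173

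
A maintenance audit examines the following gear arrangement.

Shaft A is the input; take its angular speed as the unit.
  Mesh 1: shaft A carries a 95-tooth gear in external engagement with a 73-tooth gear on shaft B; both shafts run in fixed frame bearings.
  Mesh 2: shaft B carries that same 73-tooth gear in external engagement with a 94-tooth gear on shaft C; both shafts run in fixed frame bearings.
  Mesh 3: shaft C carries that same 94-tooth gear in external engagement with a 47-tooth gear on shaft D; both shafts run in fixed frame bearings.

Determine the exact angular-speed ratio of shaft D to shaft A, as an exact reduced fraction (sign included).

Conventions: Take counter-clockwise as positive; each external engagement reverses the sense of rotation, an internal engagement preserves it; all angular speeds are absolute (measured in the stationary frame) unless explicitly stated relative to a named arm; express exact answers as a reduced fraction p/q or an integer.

-95/47

class = fixed-axis compound train [3 meshes; 3 ratios multiply, 3 sense flips]
mesh 1 [95T→73T]: running ratio 95/73, sense −
mesh 2 [73T→94T]: running ratio 95/94, sense +
mesh 3 [94T→47T]: running ratio 95/47, sense −
ω_out/ω_in = -95/47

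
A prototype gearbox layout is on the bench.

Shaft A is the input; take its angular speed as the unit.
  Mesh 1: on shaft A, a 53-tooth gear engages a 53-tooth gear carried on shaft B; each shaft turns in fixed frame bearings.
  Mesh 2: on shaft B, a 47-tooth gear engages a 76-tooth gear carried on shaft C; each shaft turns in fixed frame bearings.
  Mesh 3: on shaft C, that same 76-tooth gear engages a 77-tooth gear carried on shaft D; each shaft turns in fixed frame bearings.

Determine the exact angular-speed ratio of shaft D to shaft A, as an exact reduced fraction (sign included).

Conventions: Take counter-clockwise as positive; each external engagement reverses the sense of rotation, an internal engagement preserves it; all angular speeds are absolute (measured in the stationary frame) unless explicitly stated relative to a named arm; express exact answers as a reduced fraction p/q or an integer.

class = fixed-axis compound train [3 meshes; 3 ratios multiply, 3 sense flips]
mesh 1 [53T→53T]: running ratio 1, sense −
mesh 2 [47T→76T]: running ratio 47/76, sense +
mesh 3 [76T→77T]: running ratio 47/77, sense −
ω_out/ω_in = -47/77

-47/77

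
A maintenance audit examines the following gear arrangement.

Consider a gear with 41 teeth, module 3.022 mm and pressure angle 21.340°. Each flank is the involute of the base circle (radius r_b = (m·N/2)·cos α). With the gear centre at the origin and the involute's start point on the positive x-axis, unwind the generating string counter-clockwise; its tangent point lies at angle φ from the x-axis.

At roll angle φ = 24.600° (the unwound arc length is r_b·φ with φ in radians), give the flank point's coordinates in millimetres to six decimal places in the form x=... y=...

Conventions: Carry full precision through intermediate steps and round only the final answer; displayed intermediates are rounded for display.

single-mesh involute tooth geometry (41T wheel at module 3.022)
pitch radius r_p = m·N/2 = 3.022·41/2 = 61.951000
base radius r_b = r_p·cos α = 61.951000·cos 21.340° = 57.703479
roll angle φ = 24.600° = 0.42935100 rad
x = r_b·(cos φ + φ·sin φ) = 62.779462
y = r_b·(sin φ − φ·cos φ) = 1.494483

x=62.779462 y=1.494483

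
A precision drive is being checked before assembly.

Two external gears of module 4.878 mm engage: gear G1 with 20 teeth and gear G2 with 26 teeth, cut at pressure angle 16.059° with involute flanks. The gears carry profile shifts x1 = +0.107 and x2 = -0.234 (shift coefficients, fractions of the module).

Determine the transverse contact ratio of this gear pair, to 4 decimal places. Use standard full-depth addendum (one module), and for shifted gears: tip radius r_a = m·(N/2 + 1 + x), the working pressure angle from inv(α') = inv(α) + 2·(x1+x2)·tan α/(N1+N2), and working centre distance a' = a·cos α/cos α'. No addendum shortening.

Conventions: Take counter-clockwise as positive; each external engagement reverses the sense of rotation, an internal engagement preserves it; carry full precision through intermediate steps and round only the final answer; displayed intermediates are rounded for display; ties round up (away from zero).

1.8162

recognized (one external pair, fixed centres): single-mesh tooth geometry, m = 4.878, N1 = 20, N2 = 26
base radii: r_b1 = 46.876475, r_b2 = 60.939418
tip radii: r_a1 = 54.179946, r_a2 = 67.150548
inv(α') = inv(16.059°) + 2·(+0.107-0.234)·tan α/(20+26) = 0.00598822  ⇒  α' = 14.86987°
a' = a·cos α / cos α' = 112.1940·cos 16.059°/cos 14.86987° = 111.551626
action lengths: √(r_a1²−r_b1²) = 27.167308, √(r_a2²−r_b2²) = 28.206089
base pitch p_b = π·m·cos α = 14.726679
CR = (27.167308 + 28.206089 − 111.551626·sin 14.86987°)/14.726679 = 1.816194
contact ratio ≈ 1.8162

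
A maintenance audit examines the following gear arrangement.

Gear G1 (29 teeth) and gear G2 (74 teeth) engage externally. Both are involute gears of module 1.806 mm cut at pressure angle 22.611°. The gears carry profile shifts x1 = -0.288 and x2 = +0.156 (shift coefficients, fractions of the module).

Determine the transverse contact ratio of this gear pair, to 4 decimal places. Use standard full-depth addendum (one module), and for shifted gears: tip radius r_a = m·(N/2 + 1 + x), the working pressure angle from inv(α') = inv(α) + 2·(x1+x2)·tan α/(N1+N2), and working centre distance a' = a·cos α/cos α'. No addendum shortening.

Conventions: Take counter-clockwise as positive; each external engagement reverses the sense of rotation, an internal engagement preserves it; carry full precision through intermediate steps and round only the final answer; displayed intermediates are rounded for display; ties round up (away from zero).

single-mesh involute tooth geometry (29T engaging 74T at module 1.806)
base radii: r_b1 = 24.174173, r_b2 = 61.685822
tip radii: r_a1 = 27.472872, r_a2 = 68.909736
inv(α') = inv(22.611°) + 2·(-0.288+0.156)·tan α/(29+74) = 0.02078120  ⇒  α' = 22.25211°
a' = a·cos α / cos α' = 93.0090·cos 22.611°/cos 22.25211° = 92.768806
action lengths: √(r_a1²−r_b1²) = 13.052511, √(r_a2²−r_b2²) = 30.714998
base pitch p_b = π·m·cos α = 5.237614
CR = (13.052511 + 30.714998 − 92.768806·sin 22.25211°)/5.237614 = 1.649142
contact ratio ≈ 1.6491

1.6491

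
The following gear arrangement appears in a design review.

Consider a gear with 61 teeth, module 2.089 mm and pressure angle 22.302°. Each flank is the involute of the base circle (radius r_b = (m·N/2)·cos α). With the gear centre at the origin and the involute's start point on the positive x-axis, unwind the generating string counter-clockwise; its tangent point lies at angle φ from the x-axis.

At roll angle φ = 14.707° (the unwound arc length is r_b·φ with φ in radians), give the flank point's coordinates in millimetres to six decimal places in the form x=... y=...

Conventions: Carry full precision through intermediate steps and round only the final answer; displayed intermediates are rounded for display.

x=60.858541 y=0.330135

recognized (one wheel, involute flank): single-mesh tooth geometry, m = 2.089, N = 61
pitch radius r_p = m·N/2 = 2.089·61/2 = 63.714500
base radius r_b = r_p·cos α = 63.714500·cos 22.302° = 58.948431
roll angle φ = 14.707° = 0.25668557 rad
x = r_b·(cos φ + φ·sin φ) = 60.858541
y = r_b·(sin φ − φ·cos φ) = 0.330135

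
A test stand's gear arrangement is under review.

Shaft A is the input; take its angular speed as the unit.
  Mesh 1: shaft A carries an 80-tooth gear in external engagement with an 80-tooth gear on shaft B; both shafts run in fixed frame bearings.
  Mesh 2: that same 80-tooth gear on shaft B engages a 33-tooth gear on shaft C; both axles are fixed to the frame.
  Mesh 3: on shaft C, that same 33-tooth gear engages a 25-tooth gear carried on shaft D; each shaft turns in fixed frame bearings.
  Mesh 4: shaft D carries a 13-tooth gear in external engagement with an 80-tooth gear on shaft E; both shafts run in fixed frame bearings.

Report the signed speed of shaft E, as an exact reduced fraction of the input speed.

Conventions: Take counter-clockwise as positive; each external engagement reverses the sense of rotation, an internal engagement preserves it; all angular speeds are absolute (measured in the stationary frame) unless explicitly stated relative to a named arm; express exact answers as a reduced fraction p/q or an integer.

13/25

4-mesh fixed-axis compound train (all bearings frame-fixed)
mesh 1 [80T→80T]: |ω|/ω_in = 1×80/80 = 1, sense flips to −
mesh 2 [80T→33T]: |ω|/ω_in = 1×80/33 = 80/33, sense flips to +
mesh 3 [33T→25T]: |ω|/ω_in = (80/33)×33/25 = 16/5, sense flips to −
mesh 4 [13T→80T]: |ω|/ω_in = (16/5)×13/80 = 13/25, sense flips to +
signed output speed (× input speed) = 13/25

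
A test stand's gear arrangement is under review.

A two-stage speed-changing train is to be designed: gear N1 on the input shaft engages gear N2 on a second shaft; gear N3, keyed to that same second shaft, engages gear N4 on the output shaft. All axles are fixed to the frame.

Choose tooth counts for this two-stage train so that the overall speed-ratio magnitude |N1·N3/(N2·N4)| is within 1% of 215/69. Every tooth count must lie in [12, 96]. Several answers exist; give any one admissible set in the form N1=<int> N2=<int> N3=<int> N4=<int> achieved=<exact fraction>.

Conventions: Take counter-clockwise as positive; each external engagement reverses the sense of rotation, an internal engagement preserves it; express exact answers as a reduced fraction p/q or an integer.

topology: fixed-axis compound train — 2 stages, target 215/69
target = 215/69 in lowest terms: an exact hit needs N1·N3 = k·215 and N2·N4 = k·69 for one integer k, every count in [12, 96]; additionally prefer no 1:1 stage (N1 ≠ N2, N3 ≠ N4)
k = 1…3: no 1:1-free in-range split of k·215 and k·69 into factor pairs; take k = 4
k = 4: N1·N3 = 860 = 20·43, N2·N4 = 276 = 12·23
achieved = 20·43/(12·23) = 215/69; |achieved − target| = 0 ≤ 43/1380 ✓

N1=20 N2=12 N3=43 N4=23 achieved=215/69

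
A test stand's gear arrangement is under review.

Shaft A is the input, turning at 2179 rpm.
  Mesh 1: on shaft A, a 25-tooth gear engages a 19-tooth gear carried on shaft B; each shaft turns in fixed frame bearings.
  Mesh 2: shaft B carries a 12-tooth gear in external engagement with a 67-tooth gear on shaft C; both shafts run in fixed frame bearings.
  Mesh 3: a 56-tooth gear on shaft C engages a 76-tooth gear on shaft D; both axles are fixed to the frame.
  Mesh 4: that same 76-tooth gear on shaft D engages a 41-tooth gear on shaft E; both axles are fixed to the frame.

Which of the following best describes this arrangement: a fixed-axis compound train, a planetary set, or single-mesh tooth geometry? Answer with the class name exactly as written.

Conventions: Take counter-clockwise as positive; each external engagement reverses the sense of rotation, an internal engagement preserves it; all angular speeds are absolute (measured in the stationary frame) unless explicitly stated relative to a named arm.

fixed-axis compound train

recognized (5 fixed axles, 4 meshes): fixed-axis compound train
classification: fixed-axis compound train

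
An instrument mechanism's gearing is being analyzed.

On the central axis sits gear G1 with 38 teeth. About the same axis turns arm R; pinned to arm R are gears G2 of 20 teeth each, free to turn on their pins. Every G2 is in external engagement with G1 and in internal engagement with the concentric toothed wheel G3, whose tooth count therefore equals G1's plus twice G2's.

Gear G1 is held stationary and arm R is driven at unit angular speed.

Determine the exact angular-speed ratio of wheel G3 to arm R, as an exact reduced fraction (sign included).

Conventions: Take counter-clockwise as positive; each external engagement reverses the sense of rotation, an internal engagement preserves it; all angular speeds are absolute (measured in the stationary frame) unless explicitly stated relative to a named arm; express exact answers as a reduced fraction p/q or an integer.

recognized (axles ride arm R): planetary set, 38/20/78 teeth
ring teeth: 38 + 2·20 = 78
38(ω_sun−ω_arm) = −78(ω_ring−ω_arm),  ω_sun = 0, ω_arm = 1
ω_ring = 1 − (38/78)(0−1) = 58/39
ω_out/ω_in = 58/39

58/39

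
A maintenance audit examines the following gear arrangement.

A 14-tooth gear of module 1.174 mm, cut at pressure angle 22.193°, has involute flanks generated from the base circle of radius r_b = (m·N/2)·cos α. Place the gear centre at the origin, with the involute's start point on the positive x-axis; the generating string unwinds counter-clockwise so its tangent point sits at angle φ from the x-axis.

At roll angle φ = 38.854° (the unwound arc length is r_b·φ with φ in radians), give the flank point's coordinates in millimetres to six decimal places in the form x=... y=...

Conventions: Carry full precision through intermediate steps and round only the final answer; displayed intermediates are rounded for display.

x=9.162705 y=0.755182

topology: single-mesh involute geometry — m = 1.174, N = 14
pitch radius r_p = m·N/2 = 1.174·14/2 = 8.218000
base radius r_b = r_p·cos α = 8.218000·cos 22.193° = 7.609184
roll angle φ = 38.854° = 0.67813023 rad
x = r_b·(cos φ + φ·sin φ) = 9.162705
y = r_b·(sin φ − φ·cos φ) = 0.755182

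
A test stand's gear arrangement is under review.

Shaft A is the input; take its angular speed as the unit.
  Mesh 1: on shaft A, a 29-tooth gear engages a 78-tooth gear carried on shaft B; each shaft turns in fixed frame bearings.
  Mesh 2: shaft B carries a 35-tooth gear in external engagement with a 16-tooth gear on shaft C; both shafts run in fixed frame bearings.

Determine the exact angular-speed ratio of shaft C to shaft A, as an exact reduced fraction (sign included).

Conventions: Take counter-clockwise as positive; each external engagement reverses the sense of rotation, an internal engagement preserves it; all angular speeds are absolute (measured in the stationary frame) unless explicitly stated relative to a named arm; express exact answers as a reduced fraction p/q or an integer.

1015/1248

class = fixed-axis compound train [2 meshes; 2 ratios multiply, 2 sense flips]
mesh 1 [29T→78T]: running ratio 29/78, sense −
mesh 2 [35T→16T]: running ratio 1015/1248, sense +
ω_out/ω_in = 1015/1248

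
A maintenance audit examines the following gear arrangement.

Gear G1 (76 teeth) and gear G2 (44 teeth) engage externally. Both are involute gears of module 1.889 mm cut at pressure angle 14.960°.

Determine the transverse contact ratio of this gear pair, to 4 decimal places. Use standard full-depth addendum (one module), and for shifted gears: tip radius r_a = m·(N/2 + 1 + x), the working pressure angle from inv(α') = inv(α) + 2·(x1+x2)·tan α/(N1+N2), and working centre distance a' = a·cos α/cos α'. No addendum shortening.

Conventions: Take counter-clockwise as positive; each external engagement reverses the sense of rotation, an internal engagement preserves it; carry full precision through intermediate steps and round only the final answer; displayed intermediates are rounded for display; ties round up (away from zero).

2.1292

single-mesh involute tooth geometry (76T engaging 44T at module 1.889)
base radii: r_b1 = 69.349041, r_b2 = 40.149445
tip radii: r_a1 = 73.671000, r_a2 = 43.447000
no profile shift: α' = α, a' = a
action lengths: √(r_a1²−r_b1²) = 24.862155, √(r_a2²−r_b2²) = 16.603129
base pitch p_b = π·m·cos α = 5.733327
CR = (24.862155 + 16.603129 − 113.340000·sin 14.96000°)/5.733327 = 2.129160
contact ratio ≈ 2.1292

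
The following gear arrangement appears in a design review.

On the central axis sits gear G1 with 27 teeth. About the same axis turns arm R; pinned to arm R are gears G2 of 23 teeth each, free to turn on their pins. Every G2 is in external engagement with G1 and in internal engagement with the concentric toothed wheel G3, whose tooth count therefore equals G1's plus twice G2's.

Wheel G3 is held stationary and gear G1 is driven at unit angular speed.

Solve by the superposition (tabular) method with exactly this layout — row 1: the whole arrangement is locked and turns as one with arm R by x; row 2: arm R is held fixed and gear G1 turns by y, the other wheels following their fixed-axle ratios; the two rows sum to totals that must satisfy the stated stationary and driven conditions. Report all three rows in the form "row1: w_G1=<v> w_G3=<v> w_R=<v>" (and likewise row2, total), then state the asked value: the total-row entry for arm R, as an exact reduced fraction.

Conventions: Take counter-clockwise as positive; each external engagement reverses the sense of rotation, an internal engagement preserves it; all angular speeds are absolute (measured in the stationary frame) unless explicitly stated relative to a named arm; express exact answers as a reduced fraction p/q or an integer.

recognized (axles ride arm R): planetary set, 27/23/73 teeth
superposition row 1 [locked train]: every member turns x
superposition row 2 [arm held]: sun y, ring −(27/73)·y, arm 0
boundary: total ω_ring = x − (27/73)·y = 0 and total ω_sun = x + y = 1  ⇒  y = 73/100, x = 27/100
row 2 ring = −(27/73)·73/100 = -27/100
totals (row 1 + row 2): sun 27/100 + 73/100 = 1, ring 27/100 + (-27/100) = 0, arm 27/100 + 0 = 27/100
asked cell (total, arm) = 27/100

row1: w_G1=27/100 w_G3=27/100 w_R=27/100
row2: w_G1=73/100 w_G3=-27/100 w_R=0
total: w_G1=1 w_G3=0 w_R=27/100
asked value: 27/100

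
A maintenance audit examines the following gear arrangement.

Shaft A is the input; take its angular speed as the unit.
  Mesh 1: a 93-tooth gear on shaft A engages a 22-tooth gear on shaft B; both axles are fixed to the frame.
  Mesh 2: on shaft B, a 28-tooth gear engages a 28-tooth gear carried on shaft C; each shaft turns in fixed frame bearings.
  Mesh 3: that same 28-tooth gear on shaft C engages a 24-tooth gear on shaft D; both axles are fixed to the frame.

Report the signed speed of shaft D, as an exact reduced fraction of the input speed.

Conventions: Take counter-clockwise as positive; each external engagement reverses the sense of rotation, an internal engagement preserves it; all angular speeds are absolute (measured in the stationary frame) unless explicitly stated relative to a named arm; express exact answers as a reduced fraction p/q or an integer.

3-mesh fixed-axis compound train (all bearings frame-fixed)
mesh 1 [93T→22T]: |ω|/ω_in = 1×93/22 = 93/22, sense flips to −
mesh 2 [28T→28T]: |ω|/ω_in = (93/22)×28/28 = 93/22, sense flips to +
mesh 3 [28T→24T]: |ω|/ω_in = (93/22)×28/24 = 217/44, sense flips to −
signed output speed (× input speed) = -217/44

-217/44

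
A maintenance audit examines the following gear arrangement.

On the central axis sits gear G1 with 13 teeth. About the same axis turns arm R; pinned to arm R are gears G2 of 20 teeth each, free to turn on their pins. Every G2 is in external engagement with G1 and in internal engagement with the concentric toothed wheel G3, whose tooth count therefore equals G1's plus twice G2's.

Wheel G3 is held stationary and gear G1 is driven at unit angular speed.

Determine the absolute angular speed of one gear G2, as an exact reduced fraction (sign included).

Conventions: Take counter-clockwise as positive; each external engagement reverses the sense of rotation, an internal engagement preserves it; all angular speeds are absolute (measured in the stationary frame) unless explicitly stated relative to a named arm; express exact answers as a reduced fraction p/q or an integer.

recognized (axles ride arm R): planetary set, 13/20/53 teeth
ring teeth: 13 + 2·20 = 53
13(ω_sun−ω_arm) = −53(ω_ring−ω_arm),  ω_ring = 0, ω_sun = 1
13(1−ω_arm) = −53(0−ω_arm)  ⇒  66·ω_arm = 13  ⇒  ω_arm = 13/66
sun–planet mesh: 13·(1−13/66) = −20·(ω_p−ω_arm)  ⇒  ω_p−ω_arm = -689/1320
ω_p = 13/66 − 689/1320 = -13/40
exact speed ratio = -13/40

-13/40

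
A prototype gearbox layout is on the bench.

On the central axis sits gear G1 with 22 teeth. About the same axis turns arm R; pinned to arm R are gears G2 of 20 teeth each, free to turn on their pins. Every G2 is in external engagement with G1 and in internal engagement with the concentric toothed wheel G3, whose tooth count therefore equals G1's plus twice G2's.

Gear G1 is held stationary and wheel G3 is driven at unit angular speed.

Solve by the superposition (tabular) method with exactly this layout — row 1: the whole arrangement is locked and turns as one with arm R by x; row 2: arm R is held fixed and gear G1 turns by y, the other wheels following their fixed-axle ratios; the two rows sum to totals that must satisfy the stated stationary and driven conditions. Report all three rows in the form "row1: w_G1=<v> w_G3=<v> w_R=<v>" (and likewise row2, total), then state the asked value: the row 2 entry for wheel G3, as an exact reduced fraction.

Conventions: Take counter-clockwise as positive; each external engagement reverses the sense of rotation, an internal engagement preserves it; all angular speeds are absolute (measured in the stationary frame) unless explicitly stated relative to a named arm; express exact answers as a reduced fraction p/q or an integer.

recognized (axles ride arm R): planetary set, 22/20/62 teeth
superposition row 1 [locked train]: every member turns x
row 2: sun turns y, ring = −(22/62)·y, arm 0
boundary: total ω_sun = x + y = 0 and total ω_ring = x − (22/62)·y = 1  ⇒  y = -31/42, x = 31/42
row 2 ring = −(22/62)·(-31/42) = 11/42
totals (row 1 + row 2): sun 31/42 + (-31/42) = 0, ring 31/42 + 11/42 = 1, arm 31/42 + 0 = 31/42
asked cell (row2, ring) = 11/42

row1: w_G1=31/42 w_G3=31/42 w_R=31/42
row2: w_G1=-31/42 w_G3=11/42 w_R=0
total: w_G1=0 w_G3=1 w_R=31/42
asked value: 11/42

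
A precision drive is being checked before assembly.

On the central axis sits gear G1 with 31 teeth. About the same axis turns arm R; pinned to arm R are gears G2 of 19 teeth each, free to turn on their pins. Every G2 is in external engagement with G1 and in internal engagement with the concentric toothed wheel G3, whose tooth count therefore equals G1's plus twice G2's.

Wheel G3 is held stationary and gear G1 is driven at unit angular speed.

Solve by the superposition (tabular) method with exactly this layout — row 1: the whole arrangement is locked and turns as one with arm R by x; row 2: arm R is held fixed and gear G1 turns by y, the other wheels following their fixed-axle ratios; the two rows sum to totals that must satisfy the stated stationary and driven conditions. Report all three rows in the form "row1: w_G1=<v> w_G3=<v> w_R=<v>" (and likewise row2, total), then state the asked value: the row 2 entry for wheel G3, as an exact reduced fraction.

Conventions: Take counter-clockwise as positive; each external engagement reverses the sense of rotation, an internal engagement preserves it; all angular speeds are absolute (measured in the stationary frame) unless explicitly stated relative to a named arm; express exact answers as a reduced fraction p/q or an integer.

class = planetary set [G3 = 31+2·19 = 69; Willis about the carrier]
row 1 (train locked, turned with arm): all members turn x
row 2: sun turns y, ring = −(31/69)·y, arm 0
boundary: total ω_ring = x − (31/69)·y = 0 and total ω_sun = x + y = 1  ⇒  y = 69/100, x = 31/100
row 2 ring = −(31/69)·69/100 = -31/100
totals (row 1 + row 2): sun 31/100 + 69/100 = 1, ring 31/100 + (-31/100) = 0, arm 31/100 + 0 = 31/100
asked cell (row2, ring) = -31/100

row1: w_G1=31/100 w_G3=31/100 w_R=31/100
row2: w_G1=69/100 w_G3=-31/100 w_R=0
total: w_G1=1 w_G3=0 w_R=31/100
asked value: -31/100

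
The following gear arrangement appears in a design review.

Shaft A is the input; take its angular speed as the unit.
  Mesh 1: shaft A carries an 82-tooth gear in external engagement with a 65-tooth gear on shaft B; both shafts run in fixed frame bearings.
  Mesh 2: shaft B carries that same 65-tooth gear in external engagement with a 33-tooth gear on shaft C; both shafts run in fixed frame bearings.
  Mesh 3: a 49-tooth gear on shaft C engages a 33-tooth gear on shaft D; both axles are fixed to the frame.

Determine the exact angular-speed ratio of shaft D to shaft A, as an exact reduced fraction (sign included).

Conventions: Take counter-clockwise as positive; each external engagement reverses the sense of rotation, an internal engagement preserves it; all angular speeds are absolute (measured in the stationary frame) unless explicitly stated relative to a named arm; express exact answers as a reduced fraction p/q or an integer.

class = fixed-axis compound train [3 meshes; 3 ratios multiply, 3 sense flips]
mesh 1 [82T→65T]: running ratio 82/65, sense −
mesh 2 [65T→33T]: running ratio 82/33, sense +
mesh 3 [49T→33T]: running ratio 4018/1089, sense −
ω_out/ω_in = -4018/1089

-4018/1089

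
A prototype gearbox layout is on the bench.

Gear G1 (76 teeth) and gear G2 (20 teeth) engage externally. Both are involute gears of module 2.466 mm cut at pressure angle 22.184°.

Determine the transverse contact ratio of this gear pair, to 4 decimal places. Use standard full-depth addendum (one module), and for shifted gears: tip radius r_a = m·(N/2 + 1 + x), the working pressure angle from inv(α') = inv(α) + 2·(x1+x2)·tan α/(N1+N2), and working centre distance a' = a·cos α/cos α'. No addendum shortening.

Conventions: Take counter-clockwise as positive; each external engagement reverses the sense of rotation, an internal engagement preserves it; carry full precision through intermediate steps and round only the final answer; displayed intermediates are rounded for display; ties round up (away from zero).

1.5924

recognized (one external pair, fixed centres): single-mesh tooth geometry, m = 2.466, N1 = 76, N2 = 20
base radii: r_b1 = 86.771365, r_b2 = 22.834570
tip radii: r_a1 = 96.174000, r_a2 = 27.126000
no profile shift: α' = α, a' = a
action lengths: √(r_a1²−r_b1²) = 41.474914, √(r_a2²−r_b2²) = 14.642483
base pitch p_b = π·m·cos α = 7.173692
CR = (41.474914 + 14.642483 − 118.368000·sin 22.18400°)/7.173692 = 1.592450
contact ratio ≈ 1.5924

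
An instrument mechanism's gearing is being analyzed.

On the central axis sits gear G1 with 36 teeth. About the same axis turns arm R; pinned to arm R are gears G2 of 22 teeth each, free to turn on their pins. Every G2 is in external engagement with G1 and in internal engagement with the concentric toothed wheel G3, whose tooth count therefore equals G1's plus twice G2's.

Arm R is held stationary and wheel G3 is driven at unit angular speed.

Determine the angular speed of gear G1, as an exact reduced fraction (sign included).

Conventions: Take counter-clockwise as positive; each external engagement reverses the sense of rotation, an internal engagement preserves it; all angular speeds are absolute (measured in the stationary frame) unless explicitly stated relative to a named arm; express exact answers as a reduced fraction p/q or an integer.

planetary set (36T centre, 22T on arm, 80T internal) — Willis relation
ring teeth: 36 + 2·22 = 80
36(ω_sun−ω_arm) = −80(ω_ring−ω_arm),  ω_arm = 0, ω_ring = 1
ω_sun = 0 − (80/36)(1−0) = -20/9
exact speed ratio = -20/9

-20/9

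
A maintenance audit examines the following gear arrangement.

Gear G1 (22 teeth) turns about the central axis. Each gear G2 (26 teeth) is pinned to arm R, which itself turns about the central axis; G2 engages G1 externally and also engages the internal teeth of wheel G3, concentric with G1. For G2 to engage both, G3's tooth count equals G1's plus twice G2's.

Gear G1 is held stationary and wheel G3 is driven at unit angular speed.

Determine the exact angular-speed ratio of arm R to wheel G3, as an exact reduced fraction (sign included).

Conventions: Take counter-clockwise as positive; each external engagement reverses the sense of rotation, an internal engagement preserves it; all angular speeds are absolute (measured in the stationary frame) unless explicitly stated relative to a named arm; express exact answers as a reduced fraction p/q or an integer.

topology: planetary set — G1 22T / G2 26T / G3 74T, arm = carrier (Willis)
ring teeth: 22 + 2·26 = 74
22(ω_sun−ω_arm) = −74(ω_ring−ω_arm),  ω_sun = 0, ω_ring = 1
22(0−ω_arm) = −74(1−ω_arm)  ⇒  96·ω_arm = 74  ⇒  ω_arm = 37/48
ω_out/ω_in = 37/48

37/48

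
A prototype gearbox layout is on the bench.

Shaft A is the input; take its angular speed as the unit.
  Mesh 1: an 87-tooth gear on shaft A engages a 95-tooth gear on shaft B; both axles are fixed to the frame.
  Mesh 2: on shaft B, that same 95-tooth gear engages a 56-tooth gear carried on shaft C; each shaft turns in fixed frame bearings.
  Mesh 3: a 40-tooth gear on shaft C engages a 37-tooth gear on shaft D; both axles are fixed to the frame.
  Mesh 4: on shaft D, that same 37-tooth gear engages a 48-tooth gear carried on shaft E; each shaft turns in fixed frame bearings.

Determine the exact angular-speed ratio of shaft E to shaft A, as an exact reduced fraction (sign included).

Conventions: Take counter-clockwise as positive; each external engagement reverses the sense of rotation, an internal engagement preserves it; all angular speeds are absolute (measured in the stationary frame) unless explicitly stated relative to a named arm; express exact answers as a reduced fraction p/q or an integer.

class = fixed-axis compound train [4 meshes; 4 ratios multiply, 4 sense flips]
mesh 1 [87T→95T]: running ratio 87/95, sense −
mesh 2 [95T→56T]: running ratio 87/56, sense +
mesh 3 [40T→37T]: running ratio 435/259, sense −
mesh 4 [37T→48T]: running ratio 145/112, sense +
ω_out/ω_in = 145/112

145/112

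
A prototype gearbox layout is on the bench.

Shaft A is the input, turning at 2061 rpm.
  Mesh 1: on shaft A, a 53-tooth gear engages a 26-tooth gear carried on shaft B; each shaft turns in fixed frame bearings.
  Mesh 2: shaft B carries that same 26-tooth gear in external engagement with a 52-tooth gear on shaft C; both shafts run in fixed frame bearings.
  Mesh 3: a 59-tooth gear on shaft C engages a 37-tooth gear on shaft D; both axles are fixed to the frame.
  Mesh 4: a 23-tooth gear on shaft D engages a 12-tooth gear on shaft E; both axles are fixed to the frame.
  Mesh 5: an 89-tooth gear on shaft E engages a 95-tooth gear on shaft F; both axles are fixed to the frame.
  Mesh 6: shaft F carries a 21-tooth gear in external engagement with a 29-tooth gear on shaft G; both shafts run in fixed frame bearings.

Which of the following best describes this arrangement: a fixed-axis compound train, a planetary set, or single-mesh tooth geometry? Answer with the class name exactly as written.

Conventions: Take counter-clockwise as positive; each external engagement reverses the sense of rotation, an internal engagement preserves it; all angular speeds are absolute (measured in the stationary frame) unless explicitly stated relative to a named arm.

fixed-axis compound train

recognized (7 fixed axles, 6 meshes): fixed-axis compound train
classification: fixed-axis compound train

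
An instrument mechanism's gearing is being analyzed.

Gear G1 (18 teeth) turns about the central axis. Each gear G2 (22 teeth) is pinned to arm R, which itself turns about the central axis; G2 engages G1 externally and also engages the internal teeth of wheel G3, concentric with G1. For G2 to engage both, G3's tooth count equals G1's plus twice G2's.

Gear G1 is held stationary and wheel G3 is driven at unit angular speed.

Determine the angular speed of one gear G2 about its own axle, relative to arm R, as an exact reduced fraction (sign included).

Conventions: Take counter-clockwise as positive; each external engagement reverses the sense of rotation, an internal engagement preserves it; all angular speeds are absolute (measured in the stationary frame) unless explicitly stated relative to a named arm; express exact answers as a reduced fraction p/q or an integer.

279/440

class = planetary set [G3 = 18+2·22 = 62; Willis about the carrier]
ring teeth: 18 + 2·22 = 62
18(ω_sun−ω_arm) = −62(ω_ring−ω_arm),  ω_sun = 0, ω_ring = 1
18(0−ω_arm) = −62(1−ω_arm)  ⇒  80·ω_arm = 62  ⇒  ω_arm = 31/40
sun–planet mesh: 18·(0−31/40) = −22·(ω_p−ω_arm)  ⇒  ω_p−ω_arm = 279/440
exact speed ratio = 279/440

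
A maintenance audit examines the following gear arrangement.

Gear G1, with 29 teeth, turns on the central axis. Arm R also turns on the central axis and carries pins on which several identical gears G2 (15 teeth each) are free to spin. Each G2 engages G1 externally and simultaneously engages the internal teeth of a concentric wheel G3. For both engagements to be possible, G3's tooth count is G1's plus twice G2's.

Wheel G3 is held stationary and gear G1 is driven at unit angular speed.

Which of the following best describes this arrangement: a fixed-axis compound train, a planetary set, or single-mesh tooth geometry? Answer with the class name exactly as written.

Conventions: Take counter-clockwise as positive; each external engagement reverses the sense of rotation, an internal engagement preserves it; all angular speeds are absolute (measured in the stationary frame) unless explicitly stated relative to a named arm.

planetary set

topology: planetary set — G1 29T / G2 15T / G3 59T, arm = carrier (Willis)
classification: planetary set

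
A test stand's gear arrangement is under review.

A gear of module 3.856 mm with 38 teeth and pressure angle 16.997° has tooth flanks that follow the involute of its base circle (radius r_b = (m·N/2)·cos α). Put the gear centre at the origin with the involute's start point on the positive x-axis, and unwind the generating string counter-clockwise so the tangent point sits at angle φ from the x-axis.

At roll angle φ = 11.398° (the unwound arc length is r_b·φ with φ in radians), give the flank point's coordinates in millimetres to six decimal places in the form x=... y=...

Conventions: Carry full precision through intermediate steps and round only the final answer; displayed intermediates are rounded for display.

x=71.436507 y=0.183135

class = single-mesh tooth geometry [base-circle involute, m = 3.856, 38T]
pitch radius r_p = m·N/2 = 3.856·38/2 = 73.264000
base radius r_b = r_p·cos α = 73.264000·cos 16.997° = 70.063833
roll angle φ = 11.398° = 0.19893263 rad
x = r_b·(cos φ + φ·sin φ) = 71.436507
y = r_b·(sin φ − φ·cos φ) = 0.183135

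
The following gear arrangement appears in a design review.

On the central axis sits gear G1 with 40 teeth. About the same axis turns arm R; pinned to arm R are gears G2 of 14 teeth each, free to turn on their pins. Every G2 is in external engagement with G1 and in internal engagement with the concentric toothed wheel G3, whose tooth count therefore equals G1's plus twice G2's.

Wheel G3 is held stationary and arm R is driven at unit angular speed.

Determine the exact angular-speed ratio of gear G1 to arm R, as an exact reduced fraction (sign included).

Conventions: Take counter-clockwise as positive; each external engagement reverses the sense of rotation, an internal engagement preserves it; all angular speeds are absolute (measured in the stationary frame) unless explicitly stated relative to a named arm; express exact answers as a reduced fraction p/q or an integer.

27/10

planetary set (40T centre, 14T on arm, 68T internal) — Willis relation
ring teeth: 40 + 2·14 = 68
40(ω_sun−ω_arm) = −68(ω_ring−ω_arm),  ω_ring = 0, ω_arm = 1
ω_sun = 1 − (68/40)(0−1) = 27/10
ω_out/ω_in = 27/10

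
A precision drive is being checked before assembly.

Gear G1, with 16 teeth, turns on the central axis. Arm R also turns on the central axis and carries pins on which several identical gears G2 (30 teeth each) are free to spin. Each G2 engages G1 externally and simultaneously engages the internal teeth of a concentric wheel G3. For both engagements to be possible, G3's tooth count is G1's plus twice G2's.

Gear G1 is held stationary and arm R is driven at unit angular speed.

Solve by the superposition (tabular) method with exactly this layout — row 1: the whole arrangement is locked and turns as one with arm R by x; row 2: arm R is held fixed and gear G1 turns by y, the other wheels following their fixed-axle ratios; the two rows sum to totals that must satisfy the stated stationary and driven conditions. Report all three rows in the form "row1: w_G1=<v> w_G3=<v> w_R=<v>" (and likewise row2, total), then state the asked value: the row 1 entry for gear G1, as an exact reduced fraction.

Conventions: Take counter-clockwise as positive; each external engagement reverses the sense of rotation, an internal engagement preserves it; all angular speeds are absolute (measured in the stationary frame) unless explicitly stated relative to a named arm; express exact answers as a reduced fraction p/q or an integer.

row1: w_G1=1 w_G3=1 w_R=1
row2: w_G1=-1 w_G3=4/19 w_R=0
total: w_G1=0 w_G3=23/19 w_R=1
asked value: 1

planetary set (16T centre, 30T on arm, 76T internal) — Willis relation
superposition row 1 [locked train]: every member turns x
superposition row 2 [arm held]: sun y, ring −(16/76)·y, arm 0
boundary: total ω_sun = x + y = 0 and total ω_arm = x = 1  ⇒  y = -1, x = 1
row 2 ring = −(16/76)·(-1) = 4/19
totals (row 1 + row 2): sun 1 + (-1) = 0, ring 1 + 4/19 = 23/19, arm 1 + 0 = 1
asked cell (row1, sun) = 1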